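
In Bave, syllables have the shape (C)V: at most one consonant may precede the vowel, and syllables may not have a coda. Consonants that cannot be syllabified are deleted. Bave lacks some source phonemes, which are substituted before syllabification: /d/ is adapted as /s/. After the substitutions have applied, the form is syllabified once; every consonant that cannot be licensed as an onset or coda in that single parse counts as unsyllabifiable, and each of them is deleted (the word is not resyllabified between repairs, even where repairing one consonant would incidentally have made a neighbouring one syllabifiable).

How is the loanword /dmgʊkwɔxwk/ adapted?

Substitution: /d/ → /s/, giving /smgʊkwɔxwk/.
The consonants /s/, /m/, /k/, /x/, /w/, /k/ cannot be parsed into a legal (C)V syllable (no codas are permitted; onsets are limited to one consonant).
Deletion applies to /s/, /m/, /k/, /x/, /w/, /k/.

gʊwɔ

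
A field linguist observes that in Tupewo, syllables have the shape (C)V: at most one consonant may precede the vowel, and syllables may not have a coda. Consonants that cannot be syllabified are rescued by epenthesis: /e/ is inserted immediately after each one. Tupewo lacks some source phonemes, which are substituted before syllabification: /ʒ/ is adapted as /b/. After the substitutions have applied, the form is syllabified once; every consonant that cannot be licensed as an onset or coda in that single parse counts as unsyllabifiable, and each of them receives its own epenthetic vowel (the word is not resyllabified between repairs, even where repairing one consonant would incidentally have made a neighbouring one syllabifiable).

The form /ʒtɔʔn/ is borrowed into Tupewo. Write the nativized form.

betɔʔene

Substitution: /ʒ/ → /b/, giving /btɔʔn/.
Syllabifying with onset maximization leaves /b/, /ʔ/, /n/ stranded (no codas are permitted; onsets are limited to one consonant).
Each unlicensed consonant becomes the onset of a new syllable: /b/ → /be/, /ʔ/ → /ʔe/, /n/ → /ne/.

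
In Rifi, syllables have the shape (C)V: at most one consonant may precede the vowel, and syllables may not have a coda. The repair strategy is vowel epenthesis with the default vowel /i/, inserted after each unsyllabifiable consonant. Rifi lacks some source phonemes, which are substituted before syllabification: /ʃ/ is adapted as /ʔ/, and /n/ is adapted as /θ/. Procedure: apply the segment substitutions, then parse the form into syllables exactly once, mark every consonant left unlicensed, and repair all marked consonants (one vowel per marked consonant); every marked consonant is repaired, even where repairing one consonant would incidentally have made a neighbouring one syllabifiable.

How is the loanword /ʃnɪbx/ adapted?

ʔiθɪbixi

Substitution: /ʃ/ → /ʔ/, /n/ → /θ/, giving /ʔθɪbx/.
Syllabifying with onset maximization leaves /ʔ/, /b/, /x/ stranded (no codas are permitted; onsets are limited to one consonant).
Each unlicensed consonant becomes the onset of a new syllable: /ʔ/ → /ʔi/, /b/ → /bi/, /x/ → /xi/.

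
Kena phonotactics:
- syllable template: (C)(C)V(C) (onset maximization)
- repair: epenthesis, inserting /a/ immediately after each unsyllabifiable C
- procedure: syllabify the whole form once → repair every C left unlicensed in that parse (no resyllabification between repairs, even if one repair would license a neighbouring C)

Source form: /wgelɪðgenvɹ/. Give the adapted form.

Under (C)(C)V(C), the unsyllabifiable consonants are /v/, /ɹ/ (at most one coda consonant is licensed; onsets may contain at most 2 consonants).
Each unlicensed consonant becomes the onset of a new syllable: /v/ → /va/, /ɹ/ → /ɹa/.

wgelɪðgenvaɹa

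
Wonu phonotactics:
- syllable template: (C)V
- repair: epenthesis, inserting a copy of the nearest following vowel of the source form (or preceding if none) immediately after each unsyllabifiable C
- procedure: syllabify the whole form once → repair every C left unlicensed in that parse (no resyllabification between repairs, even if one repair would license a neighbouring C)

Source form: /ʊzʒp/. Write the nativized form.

ʊzʊʒʊpʊ

Under (C)V, the unsyllabifiable consonants are /z/, /ʒ/, /p/ (no codas are permitted; onsets are limited to one consonant).
Epenthesis after each stranded consonant: /z/ → /zʊ/, /ʒ/ → /ʒʊ/, /p/ → /pʊ/.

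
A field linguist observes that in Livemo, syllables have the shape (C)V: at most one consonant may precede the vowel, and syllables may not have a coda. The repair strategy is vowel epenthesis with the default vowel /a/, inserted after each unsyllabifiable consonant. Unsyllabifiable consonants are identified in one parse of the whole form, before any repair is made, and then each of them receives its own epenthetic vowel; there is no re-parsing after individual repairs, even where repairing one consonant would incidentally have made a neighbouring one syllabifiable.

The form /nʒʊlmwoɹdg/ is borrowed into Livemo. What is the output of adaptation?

The consonants /n/, /l/, /m/, /ɹ/, /d/, /g/ cannot be parsed into a legal (C)V syllable (no codas are permitted; onsets are limited to one consonant).
Inserting the epenthetic vowel yields /n/ → /na/, /l/ → /la/, /m/ → /ma/, /ɹ/ → /ɹa/, /d/ → /da/, /g/ → /ga/.

naʒʊlamawoɹadaga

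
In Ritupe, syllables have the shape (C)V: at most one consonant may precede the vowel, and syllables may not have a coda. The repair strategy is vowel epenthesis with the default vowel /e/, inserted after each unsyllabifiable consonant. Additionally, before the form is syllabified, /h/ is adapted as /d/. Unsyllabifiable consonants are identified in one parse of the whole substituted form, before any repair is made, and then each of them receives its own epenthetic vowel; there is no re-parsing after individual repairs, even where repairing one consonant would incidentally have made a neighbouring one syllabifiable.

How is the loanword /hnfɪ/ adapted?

denefɪ

Substitution: /h/ → /d/, giving /dnfɪ/.
The consonants /d/, /n/ cannot be parsed into a legal (C)V syllable (no codas are permitted; onsets are limited to one consonant).
Epenthesis after each stranded consonant: /d/ → /de/, /n/ → /ne/.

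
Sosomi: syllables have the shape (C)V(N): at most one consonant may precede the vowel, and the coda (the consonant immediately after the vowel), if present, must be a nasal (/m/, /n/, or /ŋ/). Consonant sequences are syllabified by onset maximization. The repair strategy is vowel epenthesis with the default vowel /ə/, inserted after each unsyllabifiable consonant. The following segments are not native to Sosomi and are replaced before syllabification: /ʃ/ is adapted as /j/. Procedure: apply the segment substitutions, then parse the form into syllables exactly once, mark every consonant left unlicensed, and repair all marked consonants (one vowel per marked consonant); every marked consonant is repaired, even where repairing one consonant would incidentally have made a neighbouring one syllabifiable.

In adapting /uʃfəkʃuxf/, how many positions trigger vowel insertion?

After substitution the input is /ujfəkjuxf/.
The unsyllabifiable consonants are /j/, /k/, /x/, /f/; each receives one epenthetic vowel.

4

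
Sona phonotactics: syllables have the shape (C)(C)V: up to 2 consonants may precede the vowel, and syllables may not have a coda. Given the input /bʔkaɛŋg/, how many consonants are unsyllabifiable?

3

Under (C)(C)V, the unsyllabifiable consonants are /b/, /ŋ/, /g/ (no codas are permitted; onsets may contain at most 2 consonants).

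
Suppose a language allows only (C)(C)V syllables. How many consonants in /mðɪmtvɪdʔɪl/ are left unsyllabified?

The consonants /m/, /l/ cannot be parsed into a legal (C)(C)V syllable (no codas are permitted; onsets may contain at most 2 consonants).

2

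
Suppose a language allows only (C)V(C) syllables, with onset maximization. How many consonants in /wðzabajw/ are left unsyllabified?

Syllabifying with onset maximization leaves /w/, /ð/, /w/ stranded (at most one coda consonant is licensed; onsets are limited to one consonant).

3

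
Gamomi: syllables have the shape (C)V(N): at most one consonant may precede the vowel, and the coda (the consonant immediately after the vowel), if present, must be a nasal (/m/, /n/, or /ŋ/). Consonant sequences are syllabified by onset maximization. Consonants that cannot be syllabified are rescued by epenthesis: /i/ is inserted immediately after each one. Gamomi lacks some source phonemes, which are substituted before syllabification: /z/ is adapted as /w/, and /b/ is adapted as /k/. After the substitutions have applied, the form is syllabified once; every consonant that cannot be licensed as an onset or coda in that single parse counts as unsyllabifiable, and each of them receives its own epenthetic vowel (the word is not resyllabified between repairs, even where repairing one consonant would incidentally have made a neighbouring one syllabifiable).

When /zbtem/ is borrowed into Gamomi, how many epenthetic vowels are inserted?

After substitution the input is /wktem/.
The unsyllabifiable consonants are /w/, /k/; each receives one epenthetic vowel.

2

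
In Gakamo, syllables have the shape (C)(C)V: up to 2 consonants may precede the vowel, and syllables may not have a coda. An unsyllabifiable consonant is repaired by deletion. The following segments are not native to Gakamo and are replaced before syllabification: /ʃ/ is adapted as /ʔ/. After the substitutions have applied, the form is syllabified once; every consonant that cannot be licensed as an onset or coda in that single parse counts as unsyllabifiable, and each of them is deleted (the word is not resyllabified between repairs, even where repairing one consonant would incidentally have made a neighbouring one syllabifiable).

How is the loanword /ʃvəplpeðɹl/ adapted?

ʔvəlpe

Substitution: /ʃ/ → /ʔ/, giving /ʔvəplpeðɹl/.
Syllabifying with onset maximization leaves /p/, /ð/, /ɹ/, /l/ stranded (no codas are permitted; onsets may contain at most 2 consonants).
Deletion applies to /p/, /ð/, /ɹ/, /l/.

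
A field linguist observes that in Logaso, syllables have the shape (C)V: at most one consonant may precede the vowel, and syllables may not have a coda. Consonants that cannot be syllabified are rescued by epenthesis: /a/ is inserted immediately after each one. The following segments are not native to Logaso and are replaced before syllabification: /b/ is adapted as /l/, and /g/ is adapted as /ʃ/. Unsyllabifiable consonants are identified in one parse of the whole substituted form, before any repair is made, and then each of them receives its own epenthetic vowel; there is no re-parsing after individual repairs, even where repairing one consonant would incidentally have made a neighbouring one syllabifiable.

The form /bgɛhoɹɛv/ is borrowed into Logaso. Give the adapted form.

laʃɛhoɹɛva

Substitution: /b/ → /l/, /g/ → /ʃ/, giving /lʃɛhoɹɛv/.
Syllabifying with onset maximization leaves /l/, /v/ stranded (no codas are permitted; onsets are limited to one consonant).
Each unlicensed consonant becomes the onset of a new syllable: /l/ → /la/, /v/ → /va/.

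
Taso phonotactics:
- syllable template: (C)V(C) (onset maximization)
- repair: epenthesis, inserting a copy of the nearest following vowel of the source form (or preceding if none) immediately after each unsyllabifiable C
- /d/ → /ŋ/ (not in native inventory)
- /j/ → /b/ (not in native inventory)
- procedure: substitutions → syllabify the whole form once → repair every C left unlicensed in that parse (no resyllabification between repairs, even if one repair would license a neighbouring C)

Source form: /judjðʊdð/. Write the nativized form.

buŋbʊðʊŋðʊ

Substitution: /j/ → /b/, /d/ → /ŋ/, giving /buŋbðʊŋð/.
Under (C)V(C), the unsyllabifiable consonants are /b/, /ð/ (at most one coda consonant is licensed; onsets are limited to one consonant).
Inserting the epenthetic vowel yields /b/ → /bʊ/, /ð/ → /ðʊ/.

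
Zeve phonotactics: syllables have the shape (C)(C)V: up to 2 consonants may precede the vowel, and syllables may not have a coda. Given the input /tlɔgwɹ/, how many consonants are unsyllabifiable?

3

Syllabifying with onset maximization leaves /g/, /w/, /ɹ/ stranded (no codas are permitted; onsets may contain at most 2 consonants).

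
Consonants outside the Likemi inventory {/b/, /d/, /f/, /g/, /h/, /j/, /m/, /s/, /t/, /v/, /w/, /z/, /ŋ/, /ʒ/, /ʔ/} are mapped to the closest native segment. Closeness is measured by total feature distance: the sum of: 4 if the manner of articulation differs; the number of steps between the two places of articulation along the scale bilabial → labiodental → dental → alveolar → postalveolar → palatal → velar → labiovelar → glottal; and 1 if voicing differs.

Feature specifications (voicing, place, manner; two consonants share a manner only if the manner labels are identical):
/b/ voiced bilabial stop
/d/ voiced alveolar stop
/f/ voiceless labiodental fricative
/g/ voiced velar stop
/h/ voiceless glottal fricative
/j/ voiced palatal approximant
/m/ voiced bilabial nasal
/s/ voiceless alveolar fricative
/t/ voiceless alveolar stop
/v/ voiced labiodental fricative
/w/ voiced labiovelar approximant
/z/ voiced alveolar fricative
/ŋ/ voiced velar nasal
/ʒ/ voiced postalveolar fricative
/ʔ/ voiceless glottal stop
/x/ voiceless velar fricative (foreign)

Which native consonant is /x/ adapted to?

/h/ is closest: same manner (fricative), place distance 2 (velar→glottal), same voicing; total 2. Next closest is /s/ at distance 3.

h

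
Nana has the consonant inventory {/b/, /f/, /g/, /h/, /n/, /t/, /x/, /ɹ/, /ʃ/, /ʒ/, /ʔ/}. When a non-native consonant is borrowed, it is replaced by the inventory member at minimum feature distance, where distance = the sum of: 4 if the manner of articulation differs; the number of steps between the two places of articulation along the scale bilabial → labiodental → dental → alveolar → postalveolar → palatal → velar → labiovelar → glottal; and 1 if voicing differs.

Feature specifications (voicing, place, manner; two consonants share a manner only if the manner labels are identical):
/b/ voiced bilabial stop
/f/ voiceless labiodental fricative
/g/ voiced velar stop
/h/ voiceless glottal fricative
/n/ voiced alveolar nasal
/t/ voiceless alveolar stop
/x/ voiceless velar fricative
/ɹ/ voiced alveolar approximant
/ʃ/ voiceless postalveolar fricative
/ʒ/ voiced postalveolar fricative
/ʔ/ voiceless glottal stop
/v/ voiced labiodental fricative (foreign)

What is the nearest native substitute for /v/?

f

/f/ is closest: same manner (fricative), place distance 0 (labiodental→labiodental), voicing differs (+1); total 1. Next closest is /ʒ/ at distance 3.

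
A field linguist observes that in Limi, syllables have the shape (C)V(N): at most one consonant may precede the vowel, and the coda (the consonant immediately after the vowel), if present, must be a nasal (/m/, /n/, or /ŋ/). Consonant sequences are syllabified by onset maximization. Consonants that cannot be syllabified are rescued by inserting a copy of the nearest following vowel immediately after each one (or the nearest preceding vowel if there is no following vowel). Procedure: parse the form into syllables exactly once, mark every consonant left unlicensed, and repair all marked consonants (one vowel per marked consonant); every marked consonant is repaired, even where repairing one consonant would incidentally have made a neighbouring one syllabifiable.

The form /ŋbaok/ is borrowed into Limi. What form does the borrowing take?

ŋabaoko

The consonants /ŋ/, /k/ cannot be parsed into a legal (C)V(N) syllable (only a nasal (/m/, /n/, or /ŋ/) is licensed in coda position; onsets are limited to one consonant).
Epenthesis after each stranded consonant: /ŋ/ → /ŋa/, /k/ → /ko/.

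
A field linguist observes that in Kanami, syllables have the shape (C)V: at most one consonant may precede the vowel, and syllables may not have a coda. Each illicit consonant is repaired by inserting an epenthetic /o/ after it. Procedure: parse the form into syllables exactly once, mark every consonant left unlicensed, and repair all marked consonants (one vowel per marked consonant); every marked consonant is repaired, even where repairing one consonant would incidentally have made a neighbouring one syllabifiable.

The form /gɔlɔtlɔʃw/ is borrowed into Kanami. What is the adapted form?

Under (C)V, the unsyllabifiable consonants are /t/, /ʃ/, /w/ (no codas are permitted; onsets are limited to one consonant).
Inserting the epenthetic vowel yields /t/ → /to/, /ʃ/ → /ʃo/, /w/ → /wo/.

gɔlɔtolɔʃowo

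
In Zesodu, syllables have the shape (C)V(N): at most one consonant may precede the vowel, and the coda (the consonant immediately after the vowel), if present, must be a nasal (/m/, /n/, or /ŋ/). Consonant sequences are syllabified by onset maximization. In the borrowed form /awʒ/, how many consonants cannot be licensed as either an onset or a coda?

Under (C)V(N), the unsyllabifiable consonants are /w/, /ʒ/ (only a nasal (/m/, /n/, or /ŋ/) is licensed in coda position; onsets are limited to one consonant).

2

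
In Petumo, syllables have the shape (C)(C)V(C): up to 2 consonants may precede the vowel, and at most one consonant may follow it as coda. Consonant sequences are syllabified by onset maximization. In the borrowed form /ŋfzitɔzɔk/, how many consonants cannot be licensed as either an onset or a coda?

1

The consonants /ŋ/ cannot be parsed into a legal (C)(C)V(C) syllable (at most one coda consonant is licensed; onsets may contain at most 2 consonants).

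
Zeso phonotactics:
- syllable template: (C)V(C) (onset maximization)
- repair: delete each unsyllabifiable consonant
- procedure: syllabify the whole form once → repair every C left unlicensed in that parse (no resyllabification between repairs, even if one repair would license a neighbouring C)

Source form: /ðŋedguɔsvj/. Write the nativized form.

The consonants /ð/, /v/, /j/ cannot be parsed into a legal (C)V(C) syllable (at most one coda consonant is licensed; onsets are limited to one consonant).
Deleting the stranded consonants removes /ð/, /v/, /j/.

ŋedguɔs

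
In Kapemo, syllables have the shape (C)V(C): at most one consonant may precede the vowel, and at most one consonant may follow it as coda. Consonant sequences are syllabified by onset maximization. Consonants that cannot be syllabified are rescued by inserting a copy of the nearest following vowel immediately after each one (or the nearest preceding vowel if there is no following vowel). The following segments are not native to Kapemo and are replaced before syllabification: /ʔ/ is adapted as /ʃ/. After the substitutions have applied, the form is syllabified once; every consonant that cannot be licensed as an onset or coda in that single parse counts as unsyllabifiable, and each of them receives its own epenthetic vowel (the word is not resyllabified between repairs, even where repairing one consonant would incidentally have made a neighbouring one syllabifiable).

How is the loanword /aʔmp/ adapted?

Substitution: /ʔ/ → /ʃ/, giving /aʃmp/.
Syllabifying with onset maximization leaves /m/, /p/ stranded (at most one coda consonant is licensed; onsets are limited to one consonant).
Epenthesis after each stranded consonant: /m/ → /ma/, /p/ → /pa/.

aʃmapa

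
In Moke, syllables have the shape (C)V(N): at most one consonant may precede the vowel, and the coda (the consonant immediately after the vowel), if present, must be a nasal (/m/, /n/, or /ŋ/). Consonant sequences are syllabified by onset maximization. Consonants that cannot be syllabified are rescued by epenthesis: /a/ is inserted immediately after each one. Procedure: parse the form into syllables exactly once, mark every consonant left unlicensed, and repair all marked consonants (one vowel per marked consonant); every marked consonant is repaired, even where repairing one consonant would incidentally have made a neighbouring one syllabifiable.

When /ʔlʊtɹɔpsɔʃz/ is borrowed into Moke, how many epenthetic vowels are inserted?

5

The unsyllabifiable consonants are /ʔ/, /t/, /p/, /ʃ/, /z/; each receives one epenthetic vowel.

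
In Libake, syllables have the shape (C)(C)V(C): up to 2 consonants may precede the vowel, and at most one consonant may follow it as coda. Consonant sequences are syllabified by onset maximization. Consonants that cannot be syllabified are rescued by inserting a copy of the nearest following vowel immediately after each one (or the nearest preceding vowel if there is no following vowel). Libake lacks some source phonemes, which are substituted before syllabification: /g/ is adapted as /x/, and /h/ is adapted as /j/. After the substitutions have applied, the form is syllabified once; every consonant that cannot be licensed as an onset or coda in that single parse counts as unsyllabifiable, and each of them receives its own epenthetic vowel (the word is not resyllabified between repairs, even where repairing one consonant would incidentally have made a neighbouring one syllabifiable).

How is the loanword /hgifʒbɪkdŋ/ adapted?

Substitution: /h/ → /j/, /g/ → /x/, giving /jxifʒbɪkdŋ/.
The consonants /d/, /ŋ/ cannot be parsed into a legal (C)(C)V(C) syllable (at most one coda consonant is licensed; onsets may contain at most 2 consonants).
Epenthesis after each stranded consonant: /d/ → /dɪ/, /ŋ/ → /ŋɪ/.

jxifʒbɪkdɪŋɪ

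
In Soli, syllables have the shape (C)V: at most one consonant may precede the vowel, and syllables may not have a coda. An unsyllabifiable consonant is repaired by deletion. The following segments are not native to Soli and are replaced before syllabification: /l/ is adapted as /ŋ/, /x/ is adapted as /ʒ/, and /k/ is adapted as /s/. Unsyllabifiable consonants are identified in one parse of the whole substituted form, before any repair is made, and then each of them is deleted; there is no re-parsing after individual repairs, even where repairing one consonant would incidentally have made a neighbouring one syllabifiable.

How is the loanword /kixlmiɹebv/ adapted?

simiɹe

Substitution: /k/ → /s/, /x/ → /ʒ/, /l/ → /ŋ/, giving /siʒŋmiɹebv/.
The consonants /ʒ/, /ŋ/, /b/, /v/ cannot be parsed into a legal (C)V syllable (no codas are permitted; onsets are limited to one consonant).
Deletion applies to /ʒ/, /ŋ/, /b/, /v/.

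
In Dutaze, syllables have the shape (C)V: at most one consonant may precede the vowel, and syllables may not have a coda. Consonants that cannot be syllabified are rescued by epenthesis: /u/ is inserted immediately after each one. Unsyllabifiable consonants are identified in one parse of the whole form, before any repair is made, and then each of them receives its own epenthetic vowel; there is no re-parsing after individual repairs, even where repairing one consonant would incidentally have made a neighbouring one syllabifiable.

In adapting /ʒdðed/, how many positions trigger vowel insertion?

The unsyllabifiable consonants are /ʒ/, /d/, /d/; each receives one epenthetic vowel.

3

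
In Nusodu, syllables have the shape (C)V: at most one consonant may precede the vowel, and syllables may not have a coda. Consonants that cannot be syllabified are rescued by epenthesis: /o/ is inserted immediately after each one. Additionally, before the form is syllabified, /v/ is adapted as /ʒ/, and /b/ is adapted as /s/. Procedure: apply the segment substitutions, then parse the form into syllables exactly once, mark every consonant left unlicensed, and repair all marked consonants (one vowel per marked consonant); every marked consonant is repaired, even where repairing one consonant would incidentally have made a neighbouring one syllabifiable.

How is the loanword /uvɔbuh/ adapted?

uʒɔsuho

Substitution: /v/ → /ʒ/, /b/ → /s/, giving /uʒɔsuh/.
The consonants /h/ cannot be parsed into a legal (C)V syllable (no codas are permitted; onsets are limited to one consonant).
Each unlicensed consonant becomes the onset of a new syllable: /h/ → /ho/.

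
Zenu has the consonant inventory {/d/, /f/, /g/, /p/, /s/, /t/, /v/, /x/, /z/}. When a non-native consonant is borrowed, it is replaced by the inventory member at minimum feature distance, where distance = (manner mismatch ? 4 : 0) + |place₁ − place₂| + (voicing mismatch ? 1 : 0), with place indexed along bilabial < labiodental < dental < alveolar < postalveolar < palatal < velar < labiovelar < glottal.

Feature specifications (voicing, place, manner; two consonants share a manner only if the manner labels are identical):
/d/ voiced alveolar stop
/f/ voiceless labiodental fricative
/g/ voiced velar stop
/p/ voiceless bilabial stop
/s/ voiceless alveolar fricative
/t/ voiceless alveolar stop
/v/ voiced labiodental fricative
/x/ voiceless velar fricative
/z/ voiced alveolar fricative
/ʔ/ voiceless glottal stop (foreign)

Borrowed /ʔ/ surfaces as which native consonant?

g

/g/ is closest: same manner (stop), place distance 2 (glottal→velar), voicing differs (+1); total 3. Next closest is /t/ at distance 5.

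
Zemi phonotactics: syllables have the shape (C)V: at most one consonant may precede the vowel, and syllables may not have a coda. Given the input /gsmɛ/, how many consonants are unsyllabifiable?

Syllabifying with onset maximization leaves /g/, /s/ stranded (no codas are permitted; onsets are limited to one consonant).

2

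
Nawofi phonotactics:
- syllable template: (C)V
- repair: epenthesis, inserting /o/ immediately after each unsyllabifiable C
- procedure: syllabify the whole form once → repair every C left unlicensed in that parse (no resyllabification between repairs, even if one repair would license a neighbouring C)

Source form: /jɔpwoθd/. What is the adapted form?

The consonants /p/, /θ/, /d/ cannot be parsed into a legal (C)V syllable (no codas are permitted; onsets are limited to one consonant).
Epenthesis after each stranded consonant: /p/ → /po/, /θ/ → /θo/, /d/ → /do/.

jɔpowoθodo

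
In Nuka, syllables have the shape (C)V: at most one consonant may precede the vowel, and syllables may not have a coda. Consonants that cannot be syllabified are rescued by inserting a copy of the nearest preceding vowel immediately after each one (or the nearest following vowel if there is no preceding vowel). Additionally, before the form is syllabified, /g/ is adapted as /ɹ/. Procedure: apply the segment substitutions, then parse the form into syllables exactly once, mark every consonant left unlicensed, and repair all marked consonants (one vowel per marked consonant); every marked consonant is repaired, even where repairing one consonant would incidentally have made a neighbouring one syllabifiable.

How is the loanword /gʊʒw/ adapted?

Substitution: /g/ → /ɹ/, giving /ɹʊʒw/.
The consonants /ʒ/, /w/ cannot be parsed into a legal (C)V syllable (no codas are permitted; onsets are limited to one consonant).
Epenthesis after each stranded consonant: /ʒ/ → /ʒʊ/, /w/ → /wʊ/.

ɹʊʒʊwʊ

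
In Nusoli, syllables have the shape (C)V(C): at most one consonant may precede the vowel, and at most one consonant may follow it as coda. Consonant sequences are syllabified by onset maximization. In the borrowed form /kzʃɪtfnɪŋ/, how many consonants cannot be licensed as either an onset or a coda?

The consonants /k/, /z/, /f/ cannot be parsed into a legal (C)V(C) syllable (at most one coda consonant is licensed; onsets are limited to one consonant).

3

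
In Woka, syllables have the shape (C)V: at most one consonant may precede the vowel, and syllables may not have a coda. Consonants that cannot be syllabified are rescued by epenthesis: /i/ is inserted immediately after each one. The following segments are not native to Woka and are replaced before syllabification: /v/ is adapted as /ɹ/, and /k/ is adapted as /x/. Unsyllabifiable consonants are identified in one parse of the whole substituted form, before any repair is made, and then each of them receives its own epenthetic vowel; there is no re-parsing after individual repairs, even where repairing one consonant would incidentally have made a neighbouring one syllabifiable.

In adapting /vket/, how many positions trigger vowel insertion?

After substitution the input is /ɹxet/.
The unsyllabifiable consonants are /ɹ/, /t/; each receives one epenthetic vowel.

2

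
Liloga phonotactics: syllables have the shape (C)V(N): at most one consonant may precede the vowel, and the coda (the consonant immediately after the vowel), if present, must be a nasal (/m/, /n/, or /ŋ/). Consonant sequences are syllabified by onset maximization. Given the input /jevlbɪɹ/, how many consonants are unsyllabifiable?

3

Syllabifying with onset maximization leaves /v/, /l/, /ɹ/ stranded (only a nasal (/m/, /n/, or /ŋ/) is licensed in coda position; onsets are limited to one consonant).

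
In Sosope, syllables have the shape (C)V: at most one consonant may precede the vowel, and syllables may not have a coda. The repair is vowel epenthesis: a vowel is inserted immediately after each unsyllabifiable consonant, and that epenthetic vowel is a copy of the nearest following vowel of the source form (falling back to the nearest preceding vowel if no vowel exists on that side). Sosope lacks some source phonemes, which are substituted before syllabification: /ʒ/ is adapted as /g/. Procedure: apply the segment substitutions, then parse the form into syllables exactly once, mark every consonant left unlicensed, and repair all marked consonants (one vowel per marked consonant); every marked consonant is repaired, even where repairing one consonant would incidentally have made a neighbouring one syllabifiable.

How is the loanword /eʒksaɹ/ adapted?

egakasaɹa

Substitution: /ʒ/ → /g/, giving /egksaɹ/.
The consonants /g/, /k/, /ɹ/ cannot be parsed into a legal (C)V syllable (no codas are permitted; onsets are limited to one consonant).
Epenthesis after each stranded consonant: /g/ → /ga/, /k/ → /ka/, /ɹ/ → /ɹa/.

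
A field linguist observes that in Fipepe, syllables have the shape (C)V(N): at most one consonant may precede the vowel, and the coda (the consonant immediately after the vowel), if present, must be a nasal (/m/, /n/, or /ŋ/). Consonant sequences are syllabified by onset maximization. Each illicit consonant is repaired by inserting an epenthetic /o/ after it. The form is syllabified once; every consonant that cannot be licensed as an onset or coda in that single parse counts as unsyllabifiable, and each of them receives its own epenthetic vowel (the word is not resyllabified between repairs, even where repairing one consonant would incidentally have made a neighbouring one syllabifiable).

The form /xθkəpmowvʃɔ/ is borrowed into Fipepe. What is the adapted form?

xoθokəpomowovoʃɔ

The consonants /x/, /θ/, /p/, /w/, /v/ cannot be parsed into a legal (C)V(N) syllable (only a nasal (/m/, /n/, or /ŋ/) is licensed in coda position; onsets are limited to one consonant).
Inserting the epenthetic vowel yields /x/ → /xo/, /θ/ → /θo/, /p/ → /po/, /w/ → /wo/, /v/ → /vo/.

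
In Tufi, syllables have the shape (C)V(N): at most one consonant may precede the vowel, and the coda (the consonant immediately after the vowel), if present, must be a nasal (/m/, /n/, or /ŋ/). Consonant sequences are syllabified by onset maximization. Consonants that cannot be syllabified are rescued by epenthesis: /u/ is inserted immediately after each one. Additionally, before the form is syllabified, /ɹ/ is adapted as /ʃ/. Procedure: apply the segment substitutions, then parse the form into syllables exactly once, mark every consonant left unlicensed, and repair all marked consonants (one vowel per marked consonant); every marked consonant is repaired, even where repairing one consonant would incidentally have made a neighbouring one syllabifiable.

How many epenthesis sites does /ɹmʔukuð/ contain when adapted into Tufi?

After substitution the input is /ʃmʔukuð/.
The unsyllabifiable consonants are /ʃ/, /m/, /ð/; each receives one epenthetic vowel.

3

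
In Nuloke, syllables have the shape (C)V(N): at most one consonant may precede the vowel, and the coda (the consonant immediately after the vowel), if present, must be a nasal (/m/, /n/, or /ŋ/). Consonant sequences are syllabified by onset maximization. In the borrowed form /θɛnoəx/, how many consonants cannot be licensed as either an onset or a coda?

Syllabifying with onset maximization leaves /x/ stranded (only a nasal (/m/, /n/, or /ŋ/) is licensed in coda position; onsets are limited to one consonant).

1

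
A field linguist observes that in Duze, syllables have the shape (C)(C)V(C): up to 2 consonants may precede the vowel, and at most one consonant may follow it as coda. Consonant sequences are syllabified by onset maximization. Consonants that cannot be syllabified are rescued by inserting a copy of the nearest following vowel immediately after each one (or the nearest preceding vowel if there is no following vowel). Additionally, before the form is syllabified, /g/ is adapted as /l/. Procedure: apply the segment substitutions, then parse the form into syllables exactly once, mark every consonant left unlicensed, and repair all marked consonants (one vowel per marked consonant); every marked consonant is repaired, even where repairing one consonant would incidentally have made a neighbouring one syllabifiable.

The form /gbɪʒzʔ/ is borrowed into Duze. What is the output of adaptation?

lbɪʒzɪʔɪ

Substitution: /g/ → /l/, giving /lbɪʒzʔ/.
The consonants /z/, /ʔ/ cannot be parsed into a legal (C)(C)V(C) syllable (at most one coda consonant is licensed; onsets may contain at most 2 consonants).
Inserting the epenthetic vowel yields /z/ → /zɪ/, /ʔ/ → /ʔɪ/.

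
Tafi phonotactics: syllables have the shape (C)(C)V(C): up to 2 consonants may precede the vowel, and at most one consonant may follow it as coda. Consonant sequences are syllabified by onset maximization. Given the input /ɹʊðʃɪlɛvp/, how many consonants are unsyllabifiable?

Syllabifying with onset maximization leaves /p/ stranded (at most one coda consonant is licensed; onsets may contain at most 2 consonants).

1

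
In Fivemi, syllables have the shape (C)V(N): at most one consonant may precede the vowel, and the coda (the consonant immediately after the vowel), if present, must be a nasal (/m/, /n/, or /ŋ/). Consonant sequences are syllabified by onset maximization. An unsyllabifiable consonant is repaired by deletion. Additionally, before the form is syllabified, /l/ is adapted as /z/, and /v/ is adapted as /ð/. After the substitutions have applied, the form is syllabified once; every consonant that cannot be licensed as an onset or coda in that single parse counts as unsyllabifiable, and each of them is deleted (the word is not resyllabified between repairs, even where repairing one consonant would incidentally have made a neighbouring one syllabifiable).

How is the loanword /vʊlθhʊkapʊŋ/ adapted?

ðʊhʊkapʊŋ

Substitution: /v/ → /ð/, /l/ → /z/, giving /ðʊzθhʊkapʊŋ/.
Under (C)V(N), the unsyllabifiable consonants are /z/, /θ/ (only a nasal (/m/, /n/, or /ŋ/) is licensed in coda position; onsets are limited to one consonant).
Deleting the stranded consonants removes /z/, /θ/.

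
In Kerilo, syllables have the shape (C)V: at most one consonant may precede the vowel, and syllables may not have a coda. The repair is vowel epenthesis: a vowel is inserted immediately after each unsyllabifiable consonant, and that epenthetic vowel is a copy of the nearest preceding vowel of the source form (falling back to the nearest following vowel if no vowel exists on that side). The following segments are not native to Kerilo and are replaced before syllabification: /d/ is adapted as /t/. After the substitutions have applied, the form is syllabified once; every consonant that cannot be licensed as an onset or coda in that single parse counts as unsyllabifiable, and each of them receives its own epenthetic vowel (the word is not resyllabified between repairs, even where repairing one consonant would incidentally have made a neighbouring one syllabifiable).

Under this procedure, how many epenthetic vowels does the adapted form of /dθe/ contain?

1

After substitution the input is /tθe/.
The unsyllabifiable consonants are /t/; each receives one epenthetic vowel.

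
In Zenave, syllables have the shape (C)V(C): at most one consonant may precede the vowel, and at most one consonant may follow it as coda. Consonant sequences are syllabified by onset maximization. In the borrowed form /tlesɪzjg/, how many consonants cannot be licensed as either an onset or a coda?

3

Syllabifying with onset maximization leaves /t/, /j/, /g/ stranded (at most one coda consonant is licensed; onsets are limited to one consonant).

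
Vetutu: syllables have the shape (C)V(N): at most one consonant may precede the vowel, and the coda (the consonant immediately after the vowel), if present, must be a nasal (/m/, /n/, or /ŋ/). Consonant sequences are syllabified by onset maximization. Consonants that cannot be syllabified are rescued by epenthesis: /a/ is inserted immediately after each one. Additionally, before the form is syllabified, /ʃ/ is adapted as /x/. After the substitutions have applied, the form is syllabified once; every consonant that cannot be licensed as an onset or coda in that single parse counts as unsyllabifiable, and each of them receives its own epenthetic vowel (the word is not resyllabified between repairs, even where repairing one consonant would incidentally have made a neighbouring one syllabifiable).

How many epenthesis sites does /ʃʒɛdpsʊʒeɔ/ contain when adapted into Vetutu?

After substitution the input is /xʒɛdpsʊʒeɔ/.
The unsyllabifiable consonants are /x/, /d/, /p/; each receives one epenthetic vowel.

3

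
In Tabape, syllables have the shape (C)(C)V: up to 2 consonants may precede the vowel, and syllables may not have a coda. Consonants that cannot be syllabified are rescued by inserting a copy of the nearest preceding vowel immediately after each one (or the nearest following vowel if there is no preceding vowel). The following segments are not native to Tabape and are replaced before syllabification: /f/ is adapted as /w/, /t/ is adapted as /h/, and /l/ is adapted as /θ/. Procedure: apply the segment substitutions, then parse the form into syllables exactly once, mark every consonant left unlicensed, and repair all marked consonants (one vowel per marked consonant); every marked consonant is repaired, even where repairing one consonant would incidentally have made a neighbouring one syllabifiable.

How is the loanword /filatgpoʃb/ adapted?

wiθahagpoʃobo

Substitution: /f/ → /w/, /l/ → /θ/, /t/ → /h/, giving /wiθahgpoʃb/.
Under (C)(C)V, the unsyllabifiable consonants are /h/, /ʃ/, /b/ (no codas are permitted; onsets may contain at most 2 consonants).
Inserting the epenthetic vowel yields /h/ → /ha/, /ʃ/ → /ʃo/, /b/ → /bo/.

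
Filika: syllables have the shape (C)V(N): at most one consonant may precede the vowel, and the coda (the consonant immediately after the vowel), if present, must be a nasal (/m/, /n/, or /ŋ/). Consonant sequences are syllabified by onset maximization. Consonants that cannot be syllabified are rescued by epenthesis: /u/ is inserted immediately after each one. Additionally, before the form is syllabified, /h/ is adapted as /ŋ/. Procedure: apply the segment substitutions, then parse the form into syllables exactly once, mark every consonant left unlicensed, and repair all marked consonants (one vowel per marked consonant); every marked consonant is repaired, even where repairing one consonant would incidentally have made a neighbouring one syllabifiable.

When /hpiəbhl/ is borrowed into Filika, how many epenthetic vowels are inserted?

After substitution the input is /ŋpiəbŋl/.
The unsyllabifiable consonants are /ŋ/, /b/, /ŋ/, /l/; each receives one epenthetic vowel.

4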